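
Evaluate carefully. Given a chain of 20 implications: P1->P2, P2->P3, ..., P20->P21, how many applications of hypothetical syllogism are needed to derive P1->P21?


With 20 implications in a chain connecting 21 propositions:
P1->P2, P2->P3, ..., P20->P21
Steps needed = (number of implications) - 1 = 20 - 1 = 19

19


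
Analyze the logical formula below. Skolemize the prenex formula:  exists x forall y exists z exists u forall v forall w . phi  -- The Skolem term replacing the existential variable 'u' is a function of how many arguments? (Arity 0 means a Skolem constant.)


Quantifier prefix: exists x forall y exists z exists u forall v forall w
'u' is existentially quantified at position 4.
Universal variables preceding it: y
Skolem function arity = 1

1


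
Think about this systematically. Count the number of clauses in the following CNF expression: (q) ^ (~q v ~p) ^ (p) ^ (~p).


A CNF formula is a conjunction of clauses.
Clauses are separated by ^.
Counting the conjuncts: 4 clauses.

4


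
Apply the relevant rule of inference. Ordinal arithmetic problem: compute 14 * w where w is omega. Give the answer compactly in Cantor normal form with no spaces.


Compute 14 * w.
Ordinal * is associative and left-distributive over +, but NOT commutative; for finite n>1, n*w = w but w*n stays w*n.
For finite n>0, n * w = sup{n*k : k<w} = w. So 14 * w = w.
Result = w

w


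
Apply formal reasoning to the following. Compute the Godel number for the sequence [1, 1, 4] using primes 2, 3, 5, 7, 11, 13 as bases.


Encode each element as an exponent of the corresponding prime:
  2^1 = 2
  3^1 = 3
  5^4 = 625
Product = 2 * 3 * 625 = 3750

3750


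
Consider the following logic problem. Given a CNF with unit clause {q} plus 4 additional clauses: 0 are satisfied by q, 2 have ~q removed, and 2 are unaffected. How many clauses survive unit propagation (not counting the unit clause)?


Satisfied (removed): 0
Shortened (remain): 2
Unchanged (remain): 2
Remaining = 2 + 2 = 4

4


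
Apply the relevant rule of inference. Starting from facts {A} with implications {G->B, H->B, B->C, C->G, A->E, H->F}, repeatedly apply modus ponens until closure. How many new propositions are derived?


Initial facts: {A}
Apply modus ponens to closure:
  A and A->E  =>  E
Final known: {A, E}
New propositions: {E}
Count = 1

1


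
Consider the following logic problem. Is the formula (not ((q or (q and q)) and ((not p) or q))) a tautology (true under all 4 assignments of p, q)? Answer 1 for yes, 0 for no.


Check all 4 assignments:
p=0, q=0: 1
p=0, q=1: 0
p=1, q=0: 1
p=1, q=1: 0
Satisfying count = 2/4.
Tautology iff count = 4: no.

0


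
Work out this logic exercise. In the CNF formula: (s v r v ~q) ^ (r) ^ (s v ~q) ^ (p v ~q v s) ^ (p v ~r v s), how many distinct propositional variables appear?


Identify each variable that appears in the formula.
Variables found: p, q, r, s
Count = 4

4


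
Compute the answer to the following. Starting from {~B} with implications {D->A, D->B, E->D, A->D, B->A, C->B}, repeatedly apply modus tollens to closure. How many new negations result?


Initial negated facts: {~B}
Apply modus tollens to closure:
  ~B and D->B  =>  ~D
  ~D and E->D  =>  ~E
  ~D and A->D  =>  ~A
  ~B and C->B  =>  ~C
Final negated: {~A, ~B, ~C, ~D, ~E}
New negations: {~A, ~C, ~D, ~E}
Count = 4

4


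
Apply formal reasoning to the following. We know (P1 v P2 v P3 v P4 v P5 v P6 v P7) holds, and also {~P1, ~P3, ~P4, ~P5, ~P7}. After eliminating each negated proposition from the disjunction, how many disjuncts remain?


Original disjuncts (7): P1, P2, P3, P4, P5, P6, P7
Negated (eliminate): ~P1, ~P3, ~P4, ~P5, ~P7
Remaining disjuncts: P2, P6
Count = 7 - 5 = 2

2


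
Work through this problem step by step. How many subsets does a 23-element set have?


The power set of a set with n elements has 2^n elements.
|P(S)| = 2^23 = 8388608

8388608


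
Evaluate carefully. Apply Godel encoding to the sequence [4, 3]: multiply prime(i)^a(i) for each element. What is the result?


Encode each element as an exponent of the corresponding prime:
  2^4 = 16
  3^3 = 27
Product = 16 * 27 = 432

432


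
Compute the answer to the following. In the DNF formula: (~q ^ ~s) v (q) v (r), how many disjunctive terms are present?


A DNF formula is a disjunction of terms (conjunctions).
Terms are separated by v.
Counting the disjuncts: 3 terms.

3


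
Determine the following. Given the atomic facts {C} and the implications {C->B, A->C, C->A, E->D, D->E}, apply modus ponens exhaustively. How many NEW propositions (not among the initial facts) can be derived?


Initial facts: {C}
Apply modus ponens to closure:
  C and C->B  =>  B
  C and C->A  =>  A
Final known: {A, B, C}
New propositions: {A, B}
Count = 2

2


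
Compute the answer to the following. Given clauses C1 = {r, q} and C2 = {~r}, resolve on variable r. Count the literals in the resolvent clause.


Remove r from C1 and ~r from C2.
C1 remainder: {q}
C2 remainder: {}
Union (resolvent): {q}
Resolvent has 1 literal(s).

1


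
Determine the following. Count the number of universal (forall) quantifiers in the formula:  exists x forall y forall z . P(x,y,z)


Quantifier prefix: exists x forall y forall z
Mark each quantifier type:
  E U U
Universal count = 2, Existential count = 1
Asked for universal (forall) quantifiers: 2

2


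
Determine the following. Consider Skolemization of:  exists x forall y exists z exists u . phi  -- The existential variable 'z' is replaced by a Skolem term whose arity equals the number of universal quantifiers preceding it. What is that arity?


Quantifier prefix: exists x forall y exists z exists u
'z' is existentially quantified at position 3.
Universal variables preceding it: y
Skolem function arity = 1

1


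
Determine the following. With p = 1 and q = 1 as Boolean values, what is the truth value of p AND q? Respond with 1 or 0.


p = 1, q = 1
Operation: p AND q
Evaluate: 1 AND 1 = 1

1


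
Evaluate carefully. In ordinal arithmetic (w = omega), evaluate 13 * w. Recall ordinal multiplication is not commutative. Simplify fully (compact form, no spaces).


Compute 13 * w.
Ordinal * is associative and left-distributive over +, but NOT commutative; for finite n>1, n*w = w but w*n stays w*n.
For finite n>0, n * w = sup{n*k : k<w} = w. So 13 * w = w.
Result = w

w


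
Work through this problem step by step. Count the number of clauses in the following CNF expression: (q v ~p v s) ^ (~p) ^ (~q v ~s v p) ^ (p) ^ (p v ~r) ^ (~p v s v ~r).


A CNF formula is a conjunction of clauses.
Clauses are separated by ^.
Counting the conjuncts: 6 clauses.

6


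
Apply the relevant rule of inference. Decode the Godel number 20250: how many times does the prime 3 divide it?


Factorize 20250 by dividing by 3 repeatedly.
Division steps: 3 divides 20250 exactly 4 time(s).
Exponent of 3 = 4

4


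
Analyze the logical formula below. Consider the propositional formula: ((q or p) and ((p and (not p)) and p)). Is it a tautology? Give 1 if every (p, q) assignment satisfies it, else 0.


Check all 4 assignments:
p=0, q=0: 0
p=0, q=1: 0
p=1, q=0: 0
p=1, q=1: 0
Satisfying count = 0/4.
Tautology iff count = 4: no.

0


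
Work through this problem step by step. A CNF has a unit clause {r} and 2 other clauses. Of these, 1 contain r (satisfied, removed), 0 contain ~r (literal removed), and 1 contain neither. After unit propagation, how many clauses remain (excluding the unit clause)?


Satisfied (removed): 1
Shortened (remain): 0
Unchanged (remain): 1
Remaining = 0 + 1 = 1

1


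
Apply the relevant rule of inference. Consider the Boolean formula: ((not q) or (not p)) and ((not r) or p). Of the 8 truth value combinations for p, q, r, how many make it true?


Evaluate all 8 assignments for p, q, r:
p=0, q=0, r=0: 1
p=0, q=0, r=1: 0
p=0, q=1, r=0: 1
p=0, q=1, r=1: 0
p=1, q=0, r=0: 1
p=1, q=0, r=1: 1
p=1, q=1, r=0: 0
p=1, q=1, r=1: 0
Satisfying count = 4

4


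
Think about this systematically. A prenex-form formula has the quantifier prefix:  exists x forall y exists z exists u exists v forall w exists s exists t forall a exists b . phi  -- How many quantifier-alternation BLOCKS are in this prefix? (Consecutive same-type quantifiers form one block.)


Quantifier-type sequence: E A E E E A E E A E  (A=forall, E=exists)
Group into maximal same-type runs:
  Ex1 | Ax1 | Ex3 | Ax1 | Ex2 | Ax1 | Ex1
Number of blocks = 7

7


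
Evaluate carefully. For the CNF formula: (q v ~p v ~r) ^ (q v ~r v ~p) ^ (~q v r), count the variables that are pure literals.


Check each variable for pure literal status:
p: pure negative
q: mixed (not pure)
r: mixed (not pure)
Pure literal count = 1

1


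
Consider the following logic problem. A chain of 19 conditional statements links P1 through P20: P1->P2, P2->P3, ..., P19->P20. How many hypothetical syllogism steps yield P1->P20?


With 19 implications in a chain connecting 20 propositions:
P1->P2, P2->P3, ..., P19->P20
Steps needed = (number of implications) - 1 = 19 - 1 = 18

18


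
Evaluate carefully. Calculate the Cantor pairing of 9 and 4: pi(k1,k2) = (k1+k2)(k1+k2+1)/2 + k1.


k1 + k2 = 13
(k1+k2)(k1+k2+1)/2 = 13 * 14 / 2 = 91
pi = 91 + 9 = 100

100


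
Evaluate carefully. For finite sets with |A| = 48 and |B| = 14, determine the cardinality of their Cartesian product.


The Cartesian product A x B contains all ordered pairs (a, b).
|A x B| = |A| * |B| = 48 * 14 = 672

672


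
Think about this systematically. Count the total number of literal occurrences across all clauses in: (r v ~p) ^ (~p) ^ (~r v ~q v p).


Counting literals in each clause:
Clause 1: 2 literal(s)
Clause 2: 1 literal(s)
Clause 3: 3 literal(s)
Total = 6

6


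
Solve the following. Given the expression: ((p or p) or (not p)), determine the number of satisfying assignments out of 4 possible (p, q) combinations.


Check all 4 assignments:
p=0, q=0: 1
p=0, q=1: 1
p=1, q=0: 1
p=1, q=1: 1
Count of True = 4

4


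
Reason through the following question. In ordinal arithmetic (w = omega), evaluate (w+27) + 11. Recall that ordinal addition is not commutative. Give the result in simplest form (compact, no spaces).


Compute (w+27) + 11.
Ordinal + is associative but NOT commutative; for finite n>0, n + w = w but w + n stays w+n.
By associativity: (w+27) + 11 = w + (27+11) = w+38.
Result = w+38

w+38


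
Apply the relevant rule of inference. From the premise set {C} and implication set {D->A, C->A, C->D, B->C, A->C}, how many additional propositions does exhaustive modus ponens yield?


Initial facts: {C}
Apply modus ponens to closure:
  C and C->A  =>  A
  C and C->D  =>  D
Final known: {A, C, D}
New propositions: {A, D}
Count = 2

2


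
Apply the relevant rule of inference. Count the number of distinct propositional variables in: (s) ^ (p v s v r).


Identify each variable that appears in the formula.
Variables found: p, r, s
Count = 3

3


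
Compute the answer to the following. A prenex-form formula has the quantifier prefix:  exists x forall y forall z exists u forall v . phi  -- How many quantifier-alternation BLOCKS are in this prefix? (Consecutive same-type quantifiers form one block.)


Quantifier-type sequence: E A A E A  (A=forall, E=exists)
Group into maximal same-type runs:
  Ex1 | Ax2 | Ex1 | Ax1
Number of blocks = 4

4


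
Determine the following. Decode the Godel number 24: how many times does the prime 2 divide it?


Factorize 24 by dividing by 2 repeatedly.
Division steps: 2 divides 24 exactly 3 time(s).
Exponent of 2 = 3

3


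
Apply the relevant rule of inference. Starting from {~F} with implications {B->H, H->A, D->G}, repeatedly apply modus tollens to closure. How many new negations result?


Initial negated facts: {~F}
Apply modus tollens to closure:
  (no implication fires)
Final negated: {~F}
New negations: {(none)}
Count = 0

0


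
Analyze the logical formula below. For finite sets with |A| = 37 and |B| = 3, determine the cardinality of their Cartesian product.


The Cartesian product A x B contains all ordered pairs (a, b).
|A x B| = |A| * |B| = 37 * 3 = 111

111


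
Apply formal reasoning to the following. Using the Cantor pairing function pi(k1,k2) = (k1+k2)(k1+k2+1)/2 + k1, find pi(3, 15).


k1 + k2 = 18
(k1+k2)(k1+k2+1)/2 = 18 * 19 / 2 = 171
pi = 171 + 3 = 174

174


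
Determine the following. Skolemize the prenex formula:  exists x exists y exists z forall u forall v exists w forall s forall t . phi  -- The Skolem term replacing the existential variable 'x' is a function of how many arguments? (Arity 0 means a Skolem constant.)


Quantifier prefix: exists x exists y exists z forall u forall v exists w forall s forall t
'x' is existentially quantified at position 1.
No universal quantifiers precede it.
Skolem function arity = 0 (a Skolem constant)

0


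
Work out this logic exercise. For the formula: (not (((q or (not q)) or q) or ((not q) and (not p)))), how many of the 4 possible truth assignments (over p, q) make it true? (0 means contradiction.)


Check all 4 assignments:
p=0, q=0: 0
p=0, q=1: 0
p=1, q=0: 0
p=1, q=1: 0
Count of True = 0

0


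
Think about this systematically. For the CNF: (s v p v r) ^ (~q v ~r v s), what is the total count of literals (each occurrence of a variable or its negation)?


Counting literals in each clause:
Clause 1: 3 literal(s)
Clause 2: 3 literal(s)
Total = 6

6


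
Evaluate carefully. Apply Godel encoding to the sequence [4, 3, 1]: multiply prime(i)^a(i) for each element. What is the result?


Encode each element as an exponent of the corresponding prime:
  2^4 = 16
  3^3 = 27
  5^1 = 5
Product = 16 * 27 * 5 = 2160

2160


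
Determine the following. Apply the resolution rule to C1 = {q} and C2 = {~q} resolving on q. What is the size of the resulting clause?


Remove q from C1 and ~q from C2.
C1 remainder: {}
C2 remainder: {}
Union (resolvent): {} (empty clause)
Resolvent has 0 literal(s).

0


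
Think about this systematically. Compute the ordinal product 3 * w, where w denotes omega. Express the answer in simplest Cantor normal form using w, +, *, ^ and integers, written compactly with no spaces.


Compute 3 * w.
Ordinal * is associative and left-distributive over +, but NOT commutative; for finite n>1, n*w = w but w*n stays w*n.
For finite n>0, n * w = sup{n*k : k<w} = w. So 3 * w = w.
Result = w

w


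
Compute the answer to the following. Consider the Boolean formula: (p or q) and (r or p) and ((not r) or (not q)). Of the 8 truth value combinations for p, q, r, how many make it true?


Evaluate all 8 assignments for p, q, r:
p=0, q=0, r=0: 0
p=0, q=0, r=1: 0
p=0, q=1, r=0: 0
p=0, q=1, r=1: 0
p=1, q=0, r=0: 1
p=1, q=0, r=1: 1
p=1, q=1, r=0: 1
p=1, q=1, r=1: 0
Satisfying count = 3

3


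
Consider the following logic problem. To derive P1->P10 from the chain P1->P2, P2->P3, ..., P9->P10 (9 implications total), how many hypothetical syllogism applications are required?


With 9 implications in a chain connecting 10 propositions:
P1->P2, P2->P3, ..., P9->P10
Steps needed = (number of implications) - 1 = 9 - 1 = 8

8


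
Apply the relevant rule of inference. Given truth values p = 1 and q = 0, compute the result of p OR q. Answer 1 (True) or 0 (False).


p = 1, q = 0
Operation: p OR q
Evaluate: 1 OR 0 = 1

1


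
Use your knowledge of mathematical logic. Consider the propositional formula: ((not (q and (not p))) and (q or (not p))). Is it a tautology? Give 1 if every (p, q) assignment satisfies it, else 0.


Check all 4 assignments:
p=0, q=0: 1
p=0, q=1: 0
p=1, q=0: 0
p=1, q=1: 1
Satisfying count = 2/4.
Tautology iff count = 4: no.

0


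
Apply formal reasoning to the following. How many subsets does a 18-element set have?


The power set of a set with n elements has 2^n elements.
|P(S)| = 2^18 = 262144

262144


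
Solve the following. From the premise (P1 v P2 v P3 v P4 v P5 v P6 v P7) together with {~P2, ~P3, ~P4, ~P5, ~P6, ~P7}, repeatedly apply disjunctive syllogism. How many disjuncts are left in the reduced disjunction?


Original disjuncts (7): P1, P2, P3, P4, P5, P6, P7
Negated (eliminate): ~P2, ~P3, ~P4, ~P5, ~P6, ~P7
Remaining disjuncts: P1
Count = 7 - 6 = 1

1


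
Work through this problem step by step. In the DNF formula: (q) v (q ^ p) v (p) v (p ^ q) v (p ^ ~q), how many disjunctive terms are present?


A DNF formula is a disjunction of terms (conjunctions).
Terms are separated by v.
Counting the disjuncts: 5 terms.

5


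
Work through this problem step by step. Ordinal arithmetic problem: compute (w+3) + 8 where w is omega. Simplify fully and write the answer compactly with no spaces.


Compute (w+3) + 8.
Ordinal + is associative but NOT commutative; for finite n>0, n + w = w but w + n stays w+n.
By associativity: (w+3) + 8 = w + (3+8) = w+11.
Result = w+11

w+11


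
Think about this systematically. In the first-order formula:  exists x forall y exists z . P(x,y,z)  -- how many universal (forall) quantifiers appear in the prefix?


Quantifier prefix: exists x forall y exists z
Mark each quantifier type:
  E U E
Universal count = 1, Existential count = 2
Asked for universal (forall) quantifiers: 1

1


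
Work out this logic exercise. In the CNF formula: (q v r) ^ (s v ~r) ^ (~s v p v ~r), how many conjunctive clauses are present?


A CNF formula is a conjunction of clauses.
Clauses are separated by ^.
Counting the conjuncts: 3 clauses.

3


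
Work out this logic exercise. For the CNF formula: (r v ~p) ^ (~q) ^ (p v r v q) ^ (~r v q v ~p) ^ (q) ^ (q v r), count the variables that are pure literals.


Check each variable for pure literal status:
p: mixed (not pure)
q: mixed (not pure)
r: mixed (not pure)
Pure literal count = 0

0


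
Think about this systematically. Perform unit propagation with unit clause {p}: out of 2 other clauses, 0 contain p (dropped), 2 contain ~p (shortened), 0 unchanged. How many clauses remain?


Satisfied (removed): 0
Shortened (remain): 2
Unchanged (remain): 0
Remaining = 2 + 0 = 2

2


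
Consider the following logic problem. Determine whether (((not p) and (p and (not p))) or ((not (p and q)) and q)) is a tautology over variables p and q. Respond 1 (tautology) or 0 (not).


Check all 4 assignments:
p=0, q=0: 0
p=0, q=1: 1
p=1, q=0: 0
p=1, q=1: 0
Satisfying count = 1/4.
Tautology iff count = 4: no.

0


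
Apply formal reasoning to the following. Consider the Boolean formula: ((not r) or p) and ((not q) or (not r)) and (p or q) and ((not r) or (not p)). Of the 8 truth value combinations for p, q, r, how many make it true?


Evaluate all 8 assignments for p, q, r:
p=0, q=0, r=0: 0
p=0, q=0, r=1: 0
p=0, q=1, r=0: 1
p=0, q=1, r=1: 0
p=1, q=0, r=0: 1
p=1, q=0, r=1: 0
p=1, q=1, r=0: 1
p=1, q=1, r=1: 0
Satisfying count = 3

3


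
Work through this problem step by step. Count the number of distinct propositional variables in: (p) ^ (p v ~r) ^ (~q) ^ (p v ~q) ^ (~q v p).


Identify each variable that appears in the formula.
Variables found: p, q, r
Count = 3

3


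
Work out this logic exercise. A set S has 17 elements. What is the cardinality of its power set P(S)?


The power set of a set with n elements has 2^n elements.
|P(S)| = 2^17 = 131072

131072


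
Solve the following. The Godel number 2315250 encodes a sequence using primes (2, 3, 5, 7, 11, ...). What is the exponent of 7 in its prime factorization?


Factorize 2315250 by dividing by 7 repeatedly.
Division steps: 7 divides 2315250 exactly 3 time(s).
Exponent of 7 = 3

3


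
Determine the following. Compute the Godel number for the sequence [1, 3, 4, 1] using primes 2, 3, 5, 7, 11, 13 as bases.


Encode each element as an exponent of the corresponding prime:
  2^1 = 2
  3^3 = 27
  5^4 = 625
  7^1 = 7
Product = 2 * 27 * 625 * 7 = 236250

236250


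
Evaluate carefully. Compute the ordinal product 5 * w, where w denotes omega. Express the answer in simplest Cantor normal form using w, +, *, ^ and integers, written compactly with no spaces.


Compute 5 * w.
Ordinal * is associative and left-distributive over +, but NOT commutative; for finite n>1, n*w = w but w*n stays w*n.
For finite n>0, n * w = sup{n*k : k<w} = w. So 5 * w = w.
Result = w

w


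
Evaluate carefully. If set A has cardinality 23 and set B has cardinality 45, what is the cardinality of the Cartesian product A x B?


The Cartesian product A x B contains all ordered pairs (a, b).
|A x B| = |A| * |B| = 23 * 45 = 1035

1035


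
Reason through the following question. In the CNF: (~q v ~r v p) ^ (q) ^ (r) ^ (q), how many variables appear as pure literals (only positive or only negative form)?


Check each variable for pure literal status:
p: pure positive
q: mixed (not pure)
r: mixed (not pure)
Pure literal count = 1

1


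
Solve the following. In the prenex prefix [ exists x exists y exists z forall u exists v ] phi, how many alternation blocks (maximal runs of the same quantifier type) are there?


Quantifier-type sequence: E E E A E  (A=forall, E=exists)
Group into maximal same-type runs:
  Ex3 | Ax1 | Ex1
Number of blocks = 3

3


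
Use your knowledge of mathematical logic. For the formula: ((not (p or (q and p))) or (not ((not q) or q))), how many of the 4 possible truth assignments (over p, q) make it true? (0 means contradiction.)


Check all 4 assignments:
p=0, q=0: 1
p=0, q=1: 1
p=1, q=0: 0
p=1, q=1: 0
Count of True = 2

2


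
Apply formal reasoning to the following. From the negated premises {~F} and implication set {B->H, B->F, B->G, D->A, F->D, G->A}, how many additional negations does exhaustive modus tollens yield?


Initial negated facts: {~F}
Apply modus tollens to closure:
  ~F and B->F  =>  ~B
Final negated: {~B, ~F}
New negations: {~B}
Count = 1

1


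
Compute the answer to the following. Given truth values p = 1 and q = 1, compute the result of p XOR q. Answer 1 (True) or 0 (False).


p = 1, q = 1
Operation: p XOR q
Evaluate: 1 XOR 1 = 0

0


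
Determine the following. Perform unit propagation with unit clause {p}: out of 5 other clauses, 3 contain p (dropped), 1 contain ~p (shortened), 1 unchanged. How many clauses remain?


Satisfied (removed): 3
Shortened (remain): 1
Unchanged (remain): 1
Remaining = 1 + 1 = 2

2


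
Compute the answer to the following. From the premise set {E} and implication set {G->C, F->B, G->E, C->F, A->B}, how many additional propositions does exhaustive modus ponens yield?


Initial facts: {E}
Apply modus ponens to closure:
  (no implication fires)
Final known: {E}
New propositions: {(none)}
Count = 0

0


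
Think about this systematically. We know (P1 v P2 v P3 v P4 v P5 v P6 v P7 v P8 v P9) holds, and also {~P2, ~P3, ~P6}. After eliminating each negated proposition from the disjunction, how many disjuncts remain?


Original disjuncts (9): P1, P2, P3, P4, P5, P6, P7, P8, P9
Negated (eliminate): ~P2, ~P3, ~P6
Remaining disjuncts: P1, P4, P5, P7, P8, P9
Count = 9 - 3 = 6

6


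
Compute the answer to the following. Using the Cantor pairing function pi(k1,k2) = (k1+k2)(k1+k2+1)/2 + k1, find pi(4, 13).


k1 + k2 = 17
(k1+k2)(k1+k2+1)/2 = 17 * 18 / 2 = 153
pi = 153 + 4 = 157

157


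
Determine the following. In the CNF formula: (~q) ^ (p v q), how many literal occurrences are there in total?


Counting literals in each clause:
Clause 1: 1 literal(s)
Clause 2: 2 literal(s)
Total = 3

3


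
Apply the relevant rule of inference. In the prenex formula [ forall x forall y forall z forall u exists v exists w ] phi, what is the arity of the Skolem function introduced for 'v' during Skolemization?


Quantifier prefix: forall x forall y forall z forall u exists v exists w
'v' is existentially quantified at position 5.
Universal variables preceding it: x, y, z, u
Skolem function arity = 4

4


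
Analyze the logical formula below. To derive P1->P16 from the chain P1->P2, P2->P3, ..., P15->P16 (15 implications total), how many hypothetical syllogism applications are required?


With 15 implications in a chain connecting 16 propositions:
P1->P2, P2->P3, ..., P15->P16
Steps needed = (number of implications) - 1 = 15 - 1 = 14

14


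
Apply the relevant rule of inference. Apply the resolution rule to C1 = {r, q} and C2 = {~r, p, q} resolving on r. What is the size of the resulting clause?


Remove r from C1 and ~r from C2.
C1 remainder: {q}
C2 remainder: {p, q}
Union (resolvent): {p, q}
Resolvent has 2 literal(s).

2


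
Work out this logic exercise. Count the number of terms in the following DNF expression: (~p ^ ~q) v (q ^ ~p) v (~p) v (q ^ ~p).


A DNF formula is a disjunction of terms (conjunctions).
Terms are separated by v.
Counting the disjuncts: 4 terms.

4


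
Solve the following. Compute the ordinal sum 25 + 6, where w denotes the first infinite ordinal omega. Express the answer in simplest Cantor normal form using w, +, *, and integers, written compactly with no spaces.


Compute 25 + 6.
Ordinal + is associative but NOT commutative; for finite n>0, n + w = w but w + n stays w+n.
Both operands finite; ordinal + agrees with natural +: 25 + 6 = 31.
Result = 31

31


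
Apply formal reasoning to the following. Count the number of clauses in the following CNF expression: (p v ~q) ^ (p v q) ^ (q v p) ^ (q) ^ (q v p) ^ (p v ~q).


A CNF formula is a conjunction of clauses.
Clauses are separated by ^.
Counting the conjuncts: 6 clauses.

6


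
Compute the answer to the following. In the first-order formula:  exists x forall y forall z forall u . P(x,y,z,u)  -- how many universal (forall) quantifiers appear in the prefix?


Quantifier prefix: exists x forall y forall z forall u
Mark each quantifier type:
  E U U U
Universal count = 3, Existential count = 1
Asked for universal (forall) quantifiers: 3

3


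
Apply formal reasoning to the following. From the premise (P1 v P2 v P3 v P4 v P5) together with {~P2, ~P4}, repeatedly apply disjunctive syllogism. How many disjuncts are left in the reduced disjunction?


Original disjuncts (5): P1, P2, P3, P4, P5
Negated (eliminate): ~P2, ~P4
Remaining disjuncts: P1, P3, P5
Count = 5 - 2 = 3

3


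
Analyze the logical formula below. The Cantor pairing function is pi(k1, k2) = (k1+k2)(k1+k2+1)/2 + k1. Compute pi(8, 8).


k1 + k2 = 16
(k1+k2)(k1+k2+1)/2 = 16 * 17 / 2 = 136
pi = 136 + 8 = 144

144


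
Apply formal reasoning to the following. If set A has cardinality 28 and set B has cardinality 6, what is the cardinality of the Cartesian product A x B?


The Cartesian product A x B contains all ordered pairs (a, b).
|A x B| = |A| * |B| = 28 * 6 = 168

168


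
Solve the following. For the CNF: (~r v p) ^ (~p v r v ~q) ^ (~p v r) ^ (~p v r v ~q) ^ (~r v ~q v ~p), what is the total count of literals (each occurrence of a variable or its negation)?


Counting literals in each clause:
Clause 1: 2 literal(s)
Clause 2: 3 literal(s)
Clause 3: 2 literal(s)
Clause 4: 3 literal(s)
Clause 5: 3 literal(s)
Total = 13

13


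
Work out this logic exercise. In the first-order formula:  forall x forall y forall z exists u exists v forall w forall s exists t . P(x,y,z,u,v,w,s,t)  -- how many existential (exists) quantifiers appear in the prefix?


Quantifier prefix: forall x forall y forall z exists u exists v forall w forall s exists t
Mark each quantifier type:
  U U U E E U U E
Universal count = 5, Existential count = 3
Asked for existential (exists) quantifiers: 3

3


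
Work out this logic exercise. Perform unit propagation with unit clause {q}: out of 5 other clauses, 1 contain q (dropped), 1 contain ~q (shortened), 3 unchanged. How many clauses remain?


Satisfied (removed): 1
Shortened (remain): 1
Unchanged (remain): 3
Remaining = 1 + 3 = 4

4


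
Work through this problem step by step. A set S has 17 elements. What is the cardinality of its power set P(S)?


The power set of a set with n elements has 2^n elements.
|P(S)| = 2^17 = 131072

131072


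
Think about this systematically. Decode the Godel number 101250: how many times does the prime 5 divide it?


Factorize 101250 by dividing by 5 repeatedly.
Division steps: 5 divides 101250 exactly 4 time(s).
Exponent of 5 = 4

4


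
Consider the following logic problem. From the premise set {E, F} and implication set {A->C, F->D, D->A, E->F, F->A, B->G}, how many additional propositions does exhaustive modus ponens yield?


Initial facts: {E, F}
Apply modus ponens to closure:
  F and F->D  =>  D
  D and D->A  =>  A
  A and A->C  =>  C
Final known: {A, C, D, E, F}
New propositions: {A, C, D}
Count = 3

3


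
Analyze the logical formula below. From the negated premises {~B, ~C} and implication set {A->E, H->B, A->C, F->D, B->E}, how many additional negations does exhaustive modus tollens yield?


Initial negated facts: {~B, ~C}
Apply modus tollens to closure:
  ~B and H->B  =>  ~H
  ~C and A->C  =>  ~A
Final negated: {~A, ~B, ~C, ~H}
New negations: {~A, ~H}
Count = 2

2


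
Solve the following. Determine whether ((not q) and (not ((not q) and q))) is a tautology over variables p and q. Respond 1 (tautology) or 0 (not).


Check all 4 assignments:
p=0, q=0: 1
p=0, q=1: 0
p=1, q=0: 1
p=1, q=1: 0
Satisfying count = 2/4.
Tautology iff count = 4: no.

0


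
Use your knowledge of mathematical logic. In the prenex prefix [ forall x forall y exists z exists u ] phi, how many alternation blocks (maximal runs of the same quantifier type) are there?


Quantifier-type sequence: A A E E  (A=forall, E=exists)
Group into maximal same-type runs:
  Ax2 | Ex2
Number of blocks = 2

2


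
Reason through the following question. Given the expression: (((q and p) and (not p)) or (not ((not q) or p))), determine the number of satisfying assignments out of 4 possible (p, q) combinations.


Check all 4 assignments:
p=0, q=0: 0
p=0, q=1: 1
p=1, q=0: 0
p=1, q=1: 0
Count of True = 1

1


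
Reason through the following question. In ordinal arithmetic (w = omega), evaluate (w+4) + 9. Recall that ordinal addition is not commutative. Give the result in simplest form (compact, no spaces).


Compute (w+4) + 9.
Ordinal + is associative but NOT commutative; for finite n>0, n + w = w but w + n stays w+n.
By associativity: (w+4) + 9 = w + (4+9) = w+13.
Result = w+13

w+13


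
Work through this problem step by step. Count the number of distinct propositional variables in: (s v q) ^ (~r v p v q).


Identify each variable that appears in the formula.
Variables found: p, q, r, s
Count = 4

4


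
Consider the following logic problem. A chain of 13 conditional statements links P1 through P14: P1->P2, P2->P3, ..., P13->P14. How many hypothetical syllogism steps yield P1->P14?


With 13 implications in a chain connecting 14 propositions:
P1->P2, P2->P3, ..., P13->P14
Steps needed = (number of implications) - 1 = 13 - 1 = 12

12


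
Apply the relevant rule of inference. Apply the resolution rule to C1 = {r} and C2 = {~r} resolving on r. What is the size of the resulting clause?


Remove r from C1 and ~r from C2.
C1 remainder: {}
C2 remainder: {}
Union (resolvent): {} (empty clause)
Resolvent has 0 literal(s).

0


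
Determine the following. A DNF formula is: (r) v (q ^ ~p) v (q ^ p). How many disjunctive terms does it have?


A DNF formula is a disjunction of terms (conjunctions).
Terms are separated by v.
Counting the disjuncts: 3 terms.

3


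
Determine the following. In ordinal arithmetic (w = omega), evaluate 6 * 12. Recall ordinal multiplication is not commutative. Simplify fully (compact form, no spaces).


Compute 6 * 12.
Ordinal * is associative and left-distributive over +, but NOT commutative; for finite n>1, n*w = w but w*n stays w*n.
Both finite; ordinal * agrees with natural *: 6 * 12 = 72.
Result = 72

72


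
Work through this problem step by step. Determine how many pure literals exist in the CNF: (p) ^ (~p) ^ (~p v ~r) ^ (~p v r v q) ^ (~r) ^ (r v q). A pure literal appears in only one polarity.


Check each variable for pure literal status:
p: mixed (not pure)
q: pure positive
r: mixed (not pure)
Pure literal count = 1

1


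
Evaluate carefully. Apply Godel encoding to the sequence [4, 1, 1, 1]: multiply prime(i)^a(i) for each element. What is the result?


Encode each element as an exponent of the corresponding prime:
  2^4 = 16
  3^1 = 3
  5^1 = 5
  7^1 = 7
Product = 16 * 3 * 5 * 7 = 1680

1680


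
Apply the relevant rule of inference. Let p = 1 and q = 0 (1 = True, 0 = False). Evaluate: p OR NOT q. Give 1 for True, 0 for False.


p = 1, q = 0
Operation: p OR NOT q
Evaluate: 1 OR NOT 0 = 1

1


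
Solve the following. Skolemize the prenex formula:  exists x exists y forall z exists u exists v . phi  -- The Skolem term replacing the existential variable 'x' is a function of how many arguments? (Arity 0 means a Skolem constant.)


Quantifier prefix: exists x exists y forall z exists u exists v
'x' is existentially quantified at position 1.
No universal quantifiers precede it.
Skolem function arity = 0 (a Skolem constant)

0


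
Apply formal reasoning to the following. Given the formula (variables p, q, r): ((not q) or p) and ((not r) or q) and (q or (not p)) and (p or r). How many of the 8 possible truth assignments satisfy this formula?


Evaluate all 8 assignments for p, q, r:
p=0, q=0, r=0: 0
p=0, q=0, r=1: 0
p=0, q=1, r=0: 0
p=0, q=1, r=1: 0
p=1, q=0, r=0: 0
p=1, q=0, r=1: 0
p=1, q=1, r=0: 1
p=1, q=1, r=1: 1
Satisfying count = 2

2


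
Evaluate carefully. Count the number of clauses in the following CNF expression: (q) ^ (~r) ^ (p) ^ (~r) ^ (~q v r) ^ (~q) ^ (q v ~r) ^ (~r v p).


A CNF formula is a conjunction of clauses.
Clauses are separated by ^.
Counting the conjuncts: 8 clauses.

8


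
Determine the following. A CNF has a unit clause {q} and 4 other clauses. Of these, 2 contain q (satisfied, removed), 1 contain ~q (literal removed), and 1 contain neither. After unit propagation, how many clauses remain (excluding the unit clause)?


Satisfied (removed): 2
Shortened (remain): 1
Unchanged (remain): 1
Remaining = 1 + 1 = 2

2


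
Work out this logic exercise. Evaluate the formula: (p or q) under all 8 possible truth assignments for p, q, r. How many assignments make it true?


Check all 8 assignments:
p=0, q=0, r=0: 0
p=0, q=0, r=1: 0
p=0, q=1, r=0: 1
p=0, q=1, r=1: 1
p=1, q=0, r=0: 1
p=1, q=0, r=1: 1
p=1, q=1, r=0: 1
p=1, q=1, r=1: 1
Count of True = 6

6


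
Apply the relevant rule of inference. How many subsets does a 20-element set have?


The power set of a set with n elements has 2^n elements.
|P(S)| = 2^20 = 1048576

1048576


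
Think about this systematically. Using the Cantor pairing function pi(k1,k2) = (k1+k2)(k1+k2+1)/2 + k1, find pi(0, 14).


k1 + k2 = 14
(k1+k2)(k1+k2+1)/2 = 14 * 15 / 2 = 105
pi = 105 + 0 = 105

105


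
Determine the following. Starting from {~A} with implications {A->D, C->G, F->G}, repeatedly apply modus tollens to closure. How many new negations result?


Initial negated facts: {~A}
Apply modus tollens to closure:
  (no implication fires)
Final negated: {~A}
New negations: {(none)}
Count = 0

0


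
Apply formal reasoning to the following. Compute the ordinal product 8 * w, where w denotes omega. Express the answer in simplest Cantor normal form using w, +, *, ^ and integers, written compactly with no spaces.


Compute 8 * w.
Ordinal * is associative and left-distributive over +, but NOT commutative; for finite n>1, n*w = w but w*n stays w*n.
For finite n>0, n * w = sup{n*k : k<w} = w. So 8 * w = w.
Result = w

w


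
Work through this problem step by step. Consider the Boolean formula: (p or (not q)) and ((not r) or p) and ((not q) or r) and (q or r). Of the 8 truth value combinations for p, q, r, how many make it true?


Evaluate all 8 assignments for p, q, r:
p=0, q=0, r=0: 0
p=0, q=0, r=1: 0
p=0, q=1, r=0: 0
p=0, q=1, r=1: 0
p=1, q=0, r=0: 0
p=1, q=0, r=1: 1
p=1, q=1, r=0: 0
p=1, q=1, r=1: 1
Satisfying count = 2

2


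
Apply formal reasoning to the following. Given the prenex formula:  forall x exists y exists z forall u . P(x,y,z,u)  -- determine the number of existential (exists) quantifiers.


Quantifier prefix: forall x exists y exists z forall u
Mark each quantifier type:
  U E E U
Universal count = 2, Existential count = 2
Asked for existential (exists) quantifiers: 2

2


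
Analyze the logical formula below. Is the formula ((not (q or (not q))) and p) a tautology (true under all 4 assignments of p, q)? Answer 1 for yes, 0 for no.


Check all 4 assignments:
p=0, q=0: 0
p=0, q=1: 0
p=1, q=0: 0
p=1, q=1: 0
Satisfying count = 0/4.
Tautology iff count = 4: no.

0


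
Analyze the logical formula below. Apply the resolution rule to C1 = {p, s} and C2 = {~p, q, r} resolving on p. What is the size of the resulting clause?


Remove p from C1 and ~p from C2.
C1 remainder: {s}
C2 remainder: {q, r}
Union (resolvent): {q, r, s}
Resolvent has 3 literal(s).

3


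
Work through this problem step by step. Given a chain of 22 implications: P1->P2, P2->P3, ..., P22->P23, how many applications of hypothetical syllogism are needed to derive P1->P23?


With 22 implications in a chain connecting 23 propositions:
P1->P2, P2->P3, ..., P22->P23
Steps needed = (number of implications) - 1 = 22 - 1 = 21

21


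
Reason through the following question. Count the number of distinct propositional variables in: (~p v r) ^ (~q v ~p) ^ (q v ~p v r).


Identify each variable that appears in the formula.
Variables found: p, q, r
Count = 3

3


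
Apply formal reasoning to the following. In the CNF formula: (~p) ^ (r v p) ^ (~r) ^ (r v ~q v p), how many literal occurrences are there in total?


Counting literals in each clause:
Clause 1: 1 literal(s)
Clause 2: 2 literal(s)
Clause 3: 1 literal(s)
Clause 4: 3 literal(s)
Total = 7

7


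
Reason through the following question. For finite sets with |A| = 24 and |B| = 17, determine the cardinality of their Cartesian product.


The Cartesian product A x B contains all ordered pairs (a, b).
|A x B| = |A| * |B| = 24 * 17 = 408

408


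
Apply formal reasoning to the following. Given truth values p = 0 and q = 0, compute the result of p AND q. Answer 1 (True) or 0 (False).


p = 0, q = 0
Operation: p AND q
Evaluate: 0 AND 0 = 0

0


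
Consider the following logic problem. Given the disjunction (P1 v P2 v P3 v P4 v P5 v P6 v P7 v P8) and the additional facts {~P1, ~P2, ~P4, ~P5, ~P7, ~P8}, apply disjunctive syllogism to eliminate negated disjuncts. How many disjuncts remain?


Original disjuncts (8): P1, P2, P3, P4, P5, P6, P7, P8
Negated (eliminate): ~P1, ~P2, ~P4, ~P5, ~P7, ~P8
Remaining disjuncts: P3, P6
Count = 8 - 6 = 2

2


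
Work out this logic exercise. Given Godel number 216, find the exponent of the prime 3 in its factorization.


Factorize 216 by dividing by 3 repeatedly.
Division steps: 3 divides 216 exactly 3 time(s).
Exponent of 3 = 3

3


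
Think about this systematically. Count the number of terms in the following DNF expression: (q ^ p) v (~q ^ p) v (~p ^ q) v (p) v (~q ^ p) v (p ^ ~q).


A DNF formula is a disjunction of terms (conjunctions).
Terms are separated by v.
Counting the disjuncts: 6 terms.

6


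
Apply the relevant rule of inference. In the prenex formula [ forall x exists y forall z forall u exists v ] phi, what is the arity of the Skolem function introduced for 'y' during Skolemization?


Quantifier prefix: forall x exists y forall z forall u exists v
'y' is existentially quantified at position 2.
Universal variables preceding it: x
Skolem function arity = 1

1


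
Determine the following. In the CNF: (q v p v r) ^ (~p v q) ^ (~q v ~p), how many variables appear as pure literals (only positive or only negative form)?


Check each variable for pure literal status:
p: mixed (not pure)
q: mixed (not pure)
r: pure positive
Pure literal count = 1

1
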